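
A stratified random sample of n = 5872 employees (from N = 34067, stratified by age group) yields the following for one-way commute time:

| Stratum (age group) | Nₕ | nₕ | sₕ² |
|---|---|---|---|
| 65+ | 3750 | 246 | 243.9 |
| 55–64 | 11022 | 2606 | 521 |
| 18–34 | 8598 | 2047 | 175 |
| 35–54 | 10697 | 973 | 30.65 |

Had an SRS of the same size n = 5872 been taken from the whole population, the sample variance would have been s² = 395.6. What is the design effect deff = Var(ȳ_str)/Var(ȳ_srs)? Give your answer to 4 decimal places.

0.6130

Var(ȳ_str) = Σ Wₕ²(1−fₕ)sₕ²/nₕ with Wₕ = Nₕ/34067:
  65+: (3750/34067)²·(1−246/3750)·243.9/246 = 0.011225463
  55–64: (11022/34067)²·(1−2606/11022)·521/2606 = 0.015979444
  18–34: (8598/34067)²·(1−2047/8598)·175/2047 = 0.004149134
  35–54: (10697/34067)²·(1−973/10697)·30.65/973 = 0.0028232985
  → Var(ȳ_str) = 0.03417734.
Var(ȳ_srs) = (1 − 5872/34067)·395.6/5872 = 0.055758161.
deff = 0.03417734 / 0.055758161 = 0.6130.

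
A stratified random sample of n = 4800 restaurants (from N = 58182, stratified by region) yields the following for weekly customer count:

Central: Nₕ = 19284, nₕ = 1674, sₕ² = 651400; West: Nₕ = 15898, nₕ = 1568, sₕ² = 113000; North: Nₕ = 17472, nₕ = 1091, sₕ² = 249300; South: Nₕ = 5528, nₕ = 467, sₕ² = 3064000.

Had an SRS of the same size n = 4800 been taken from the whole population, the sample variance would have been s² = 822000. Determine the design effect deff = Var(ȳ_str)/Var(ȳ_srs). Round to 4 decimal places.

Var(ȳ_str) = Σ Wₕ²(1−fₕ)sₕ²/nₕ with Wₕ = Nₕ/58182:
  Central: (19284/58182)²·(1−1674/19284)·651400/1674 = 39.036555
  West: (15898/58182)²·(1−1568/15898)·113000/1568 = 4.8500228
  North: (17472/58182)²·(1−1091/17472)·249300/1091 = 19.319829
  South: (5528/58182)²·(1−467/5528)·3064000/467 = 54.224925
  → Var(ȳ_str) = 117.43133.
Var(ȳ_srs) = (1 − 4800/58182)·822000/4800 = 157.12192.
deff = 117.43133 / 157.12192 = 0.7474.

0.7474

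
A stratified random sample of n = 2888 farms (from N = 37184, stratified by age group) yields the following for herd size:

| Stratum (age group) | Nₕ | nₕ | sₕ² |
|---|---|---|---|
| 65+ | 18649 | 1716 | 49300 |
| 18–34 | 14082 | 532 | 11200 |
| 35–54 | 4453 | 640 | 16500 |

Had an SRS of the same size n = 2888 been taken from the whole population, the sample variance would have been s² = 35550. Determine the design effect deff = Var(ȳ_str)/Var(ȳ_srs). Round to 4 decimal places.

0.8617

Var(ȳ_str) = Σ Wₕ²(1−fₕ)sₕ²/nₕ with Wₕ = Nₕ/37184:
  65+: (18649/37184)²·(1−1716/18649)·49300/1716 = 6.5615566
  18–34: (14082/37184)²·(1−532/14082)·11200/532 = 2.9053457
  35–54: (4453/37184)²·(1−640/4453)·16500/640 = 0.31660025
  → Var(ȳ_str) = 9.7835026.
Var(ȳ_srs) = (1 − 2888/37184)·35550/2888 = 11.3535.
deff = 9.7835026 / 11.3535 = 0.8617.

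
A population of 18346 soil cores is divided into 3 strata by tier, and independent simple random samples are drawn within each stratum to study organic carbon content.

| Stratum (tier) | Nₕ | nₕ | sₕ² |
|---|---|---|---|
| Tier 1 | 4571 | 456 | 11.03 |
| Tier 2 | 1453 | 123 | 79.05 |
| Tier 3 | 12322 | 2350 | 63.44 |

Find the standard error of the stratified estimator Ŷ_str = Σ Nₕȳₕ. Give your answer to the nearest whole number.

2239

Var(Ŷ_str) = Σₕ Nₕ²(1 − fₕ)sₕ²/nₕ.
Tier 1: 4571²·(1 − 456/4571)·11.03/456 = 454979.4.
Tier 2: 1453²·(1 − 123/1453)·79.05/123 = 1.2419783 × 10^6.
Tier 3: 12322²·(1 − 2350/12322)·63.44/2350 = 3.3171017 × 10^6.
Sum = 5.0140594 × 10^6.
SE = √(5.0140594 × 10^6) = 2239.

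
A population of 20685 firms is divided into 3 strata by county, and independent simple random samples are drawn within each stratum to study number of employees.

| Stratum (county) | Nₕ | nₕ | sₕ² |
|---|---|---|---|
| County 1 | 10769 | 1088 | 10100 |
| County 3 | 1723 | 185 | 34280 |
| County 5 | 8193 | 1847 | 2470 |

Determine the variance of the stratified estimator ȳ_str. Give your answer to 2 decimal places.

3.57

Var(ȳ_str) = Σₕ Wₕ²(1 − fₕ)sₕ²/nₕ with Wₕ = Nₕ/N, N = 20685.
County 1: Wₕ = 0.52061881; term = 0.52061881²·(1 − 0.10103074)·10100/1088 = 2.2619189.
County 3: Wₕ = 0.08329708; term = 0.08329708²·(1 − 0.10737086)·34280/185 = 1.1476241.
County 5: Wₕ = 0.39608412; term = 0.39608412²·(1 − 0.22543635)·2470/1847 = 0.16250324.
Sum = 3.5720462.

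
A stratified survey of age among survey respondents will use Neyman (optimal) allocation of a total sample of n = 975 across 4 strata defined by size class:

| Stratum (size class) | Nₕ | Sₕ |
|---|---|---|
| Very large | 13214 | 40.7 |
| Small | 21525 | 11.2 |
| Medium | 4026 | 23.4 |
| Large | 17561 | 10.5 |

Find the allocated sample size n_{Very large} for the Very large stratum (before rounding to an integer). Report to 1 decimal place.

Neyman allocation: nₕ = n·NₕSₕ / Σⱼ NⱼSⱼ.
Σ NⱼSⱼ = 13214·40.7 + 21525·11.2 + 4026·23.4 + 17561·10.5 = 1.0574887 × 10^6.
n_{Very large} = 975·13214·40.7 / (1.0574887 × 10^6) = 495.9.

495.9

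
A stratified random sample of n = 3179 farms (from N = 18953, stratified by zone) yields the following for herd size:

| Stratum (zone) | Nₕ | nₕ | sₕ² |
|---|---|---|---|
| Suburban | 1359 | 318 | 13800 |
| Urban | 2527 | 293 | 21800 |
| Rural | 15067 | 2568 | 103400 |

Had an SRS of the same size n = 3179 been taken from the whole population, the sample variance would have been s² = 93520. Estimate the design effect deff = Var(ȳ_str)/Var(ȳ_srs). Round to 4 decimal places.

0.9169

Var(ȳ_str) = Σ Wₕ²(1−fₕ)sₕ²/nₕ with Wₕ = Nₕ/18953:
  Suburban: (1359/18953)²·(1−318/1359)·13800/318 = 0.17090951
  Urban: (2527/18953)²·(1−293/2527)·21800/293 = 1.1692876
  Rural: (15067/18953)²·(1−2568/15067)·103400/2568 = 21.109194
  → Var(ȳ_str) = 22.449391.
Var(ȳ_srs) = (1 − 3179/18953)·93520/3179 = 24.483745.
deff = 22.449391 / 24.483745 = 0.9169.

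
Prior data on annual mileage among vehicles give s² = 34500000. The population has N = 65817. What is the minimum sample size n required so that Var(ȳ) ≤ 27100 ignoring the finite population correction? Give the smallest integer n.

Without fpc, n₀ = s²/D = 34500000/27100 = 1273.0627.
Rounding up, n = 1274.

1274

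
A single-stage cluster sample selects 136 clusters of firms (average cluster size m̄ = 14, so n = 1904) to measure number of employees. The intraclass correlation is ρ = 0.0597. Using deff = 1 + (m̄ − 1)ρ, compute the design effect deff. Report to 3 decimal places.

1.776

deff = 1 + (14 − 1)·0.0597 = 1 + 0.7761 = 1.7761.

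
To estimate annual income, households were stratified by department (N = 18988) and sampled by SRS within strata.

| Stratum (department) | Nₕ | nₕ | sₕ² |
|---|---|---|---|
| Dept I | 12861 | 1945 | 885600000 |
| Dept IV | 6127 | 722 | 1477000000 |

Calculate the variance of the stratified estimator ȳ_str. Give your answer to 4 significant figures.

Var(ȳ_str) = Σₕ Wₕ²(1 − fₕ)sₕ²/nₕ with Wₕ = Nₕ/N, N = 18988.
Dept I: Wₕ = 0.67732252; term = 0.67732252²·(1 − 0.15123241)·885600000/1945 = 177295.54.
Dept IV: Wₕ = 0.32267748; term = 0.32267748²·(1 − 0.11783907)·1477000000/722 = 187900.71.
Sum = 365196.25.

365200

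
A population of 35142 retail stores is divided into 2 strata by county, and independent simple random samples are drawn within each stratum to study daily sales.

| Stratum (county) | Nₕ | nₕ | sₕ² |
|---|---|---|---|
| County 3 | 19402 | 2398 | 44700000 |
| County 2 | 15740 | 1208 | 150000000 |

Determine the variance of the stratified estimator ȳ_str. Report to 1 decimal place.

Var(ȳ_str) = Σₕ Wₕ²(1 − fₕ)sₕ²/nₕ with Wₕ = Nₕ/N, N = 35142.
County 3: Wₕ = 0.55210290; term = 0.55210290²·(1 − 0.12359551)·44700000/2398 = 4979.6978.
County 2: Wₕ = 0.44789710; term = 0.44789710²·(1 − 0.07674714)·150000000/1208 = 22998.605.
Sum = 27978.303.

27978.3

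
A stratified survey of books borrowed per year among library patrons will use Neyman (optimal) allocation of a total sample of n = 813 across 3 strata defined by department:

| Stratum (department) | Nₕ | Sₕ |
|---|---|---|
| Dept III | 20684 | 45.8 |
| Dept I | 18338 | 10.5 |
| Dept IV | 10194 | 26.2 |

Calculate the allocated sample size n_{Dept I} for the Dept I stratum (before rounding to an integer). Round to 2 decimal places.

111.26

Neyman allocation: nₕ = n·NₕSₕ / Σⱼ NⱼSⱼ.
Σ NⱼSⱼ = 20684·45.8 + 18338·10.5 + 10194·26.2 = 1.406959 × 10^6.
n_{Dept I} = 813·18338·10.5 / (1.406959 × 10^6) = 111.26.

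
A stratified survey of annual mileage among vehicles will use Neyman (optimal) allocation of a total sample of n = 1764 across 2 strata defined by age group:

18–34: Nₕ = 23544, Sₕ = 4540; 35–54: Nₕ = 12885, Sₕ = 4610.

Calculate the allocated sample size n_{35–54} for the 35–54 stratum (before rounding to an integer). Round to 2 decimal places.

630.11

Neyman allocation: nₕ = n·NₕSₕ / Σⱼ NⱼSⱼ.
Σ NⱼSⱼ = 23544·4540 + 12885·4610 = 1.6628961 × 10^8.
n_{35–54} = 1764·12885·4610 / (1.6628961 × 10^8) = 630.11.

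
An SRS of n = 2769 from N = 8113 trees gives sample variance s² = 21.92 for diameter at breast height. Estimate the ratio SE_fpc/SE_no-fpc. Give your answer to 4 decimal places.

f = n/N = 2769/8113 = 0.34130408.
SE_no-fpc = √(s²/n) = 0.088973115; SE_fpc = √((1−f)s²/n) = 0.072210655.
Ratio = √(1−f) = 0.81160084.

0.8116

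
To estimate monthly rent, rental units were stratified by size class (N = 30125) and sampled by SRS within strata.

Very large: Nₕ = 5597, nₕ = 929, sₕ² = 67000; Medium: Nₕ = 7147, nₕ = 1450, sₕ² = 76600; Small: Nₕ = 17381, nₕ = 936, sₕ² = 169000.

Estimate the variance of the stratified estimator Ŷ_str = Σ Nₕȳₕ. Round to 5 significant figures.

5.5644 × 10^10

Var(Ŷ_str) = Σₕ Nₕ²(1 − fₕ)sₕ²/nₕ.
Very large: 5597²·(1 − 929/5597)·67000/929 = 1.8842792 × 10^9.
Medium: 7147²·(1 − 1450/7147)·76600/1450 = 2.1509522 × 10^9.
Small: 17381²·(1 − 936/17381)·169000/936 = 5.1608293 × 10^10.
Sum = 5.5643524 × 10^10.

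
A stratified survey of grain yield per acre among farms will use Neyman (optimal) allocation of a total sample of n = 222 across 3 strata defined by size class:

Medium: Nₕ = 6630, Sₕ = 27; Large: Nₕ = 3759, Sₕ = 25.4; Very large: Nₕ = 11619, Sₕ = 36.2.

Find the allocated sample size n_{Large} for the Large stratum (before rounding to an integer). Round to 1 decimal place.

30.5

Neyman allocation: nₕ = n·NₕSₕ / Σⱼ NⱼSⱼ.
Σ NⱼSⱼ = 6630·27 + 3759·25.4 + 11619·36.2 = 695096.4.
n_{Large} = 222·3759·25.4 / 695096.4 = 30.5.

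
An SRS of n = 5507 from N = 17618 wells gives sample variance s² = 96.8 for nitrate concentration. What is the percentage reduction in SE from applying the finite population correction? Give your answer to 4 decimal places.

17.0891

f = n/N = 5507/17618 = 0.31257805.
SE_no-fpc = √(s²/n) = 0.13258065; SE_fpc = √((1−f)s²/n) = 0.10992383.
Ratio = √(1−f) = 0.82910913. Reduction = 100·(1 − 0.82910913) = 17.0891%.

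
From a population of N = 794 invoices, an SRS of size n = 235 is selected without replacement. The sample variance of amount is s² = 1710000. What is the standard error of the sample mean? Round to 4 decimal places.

Under SRS without replacement, Var(ȳ) = (1 − f)·s²/n with f = n/N = 235/794 = 0.29596977.
Var(ȳ) = (1 − 0.29596977)·1710000/235 = 0.70403023·7276.5957 = 5122.9434.
SE(ȳ) = √(5122.9434) = 71.5747.

71.5747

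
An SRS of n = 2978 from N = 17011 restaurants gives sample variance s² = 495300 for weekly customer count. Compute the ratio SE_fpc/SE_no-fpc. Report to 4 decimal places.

f = n/N = 2978/17011 = 0.17506319.
SE_no-fpc = √(s²/n) = 12.896499; SE_fpc = √((1−f)s²/n) = 11.713378.
Ratio = √(1−f) = 0.90826032.

0.9083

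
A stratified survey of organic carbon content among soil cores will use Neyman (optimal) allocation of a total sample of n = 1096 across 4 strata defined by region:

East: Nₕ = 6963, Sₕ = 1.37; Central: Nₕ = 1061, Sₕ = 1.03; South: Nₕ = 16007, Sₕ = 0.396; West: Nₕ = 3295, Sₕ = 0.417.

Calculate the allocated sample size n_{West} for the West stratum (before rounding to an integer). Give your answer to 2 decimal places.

Neyman allocation: nₕ = n·NₕSₕ / Σⱼ NⱼSⱼ.
Σ NⱼSⱼ = 6963·1.37 + 1061·1.03 + 16007·0.396 + 3295·0.417 = 18344.927.
n_{West} = 1096·3295·0.417 / 18344.927 = 82.09.

82.09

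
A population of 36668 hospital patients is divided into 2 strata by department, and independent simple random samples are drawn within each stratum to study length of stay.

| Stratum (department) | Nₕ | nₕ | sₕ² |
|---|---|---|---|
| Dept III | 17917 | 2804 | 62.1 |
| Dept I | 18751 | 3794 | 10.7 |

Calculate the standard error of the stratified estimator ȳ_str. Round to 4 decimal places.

0.0711

Var(ȳ_str) = Σₕ Wₕ²(1 − fₕ)sₕ²/nₕ with Wₕ = Nₕ/N, N = 36668.
Dept III: Wₕ = 0.48862769; term = 0.48862769²·(1 − 0.15649941)·62.1/2804 = 0.0044602081.
Dept I: Wₕ = 0.51137231; term = 0.51137231²·(1 − 0.20233588)·10.7/3794 = 5.8827573 × 10^-4.
Sum = 0.0050484838.
SE = √(0.0050484838) = 0.0711.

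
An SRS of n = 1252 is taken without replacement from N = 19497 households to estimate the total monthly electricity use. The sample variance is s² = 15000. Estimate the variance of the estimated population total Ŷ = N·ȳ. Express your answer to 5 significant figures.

4.2619 × 10^9

Var(Ŷ) = N²·Var(ȳ) = N²·(1 − n/N)·s²/n.
f = 1252/19497 = 0.06421501; Var(ȳ) = 0.93578499·15000/1252 = 11.211482.
Var(Ŷ) = 19497² · 11.211482 = 4.2618544 × 10^9.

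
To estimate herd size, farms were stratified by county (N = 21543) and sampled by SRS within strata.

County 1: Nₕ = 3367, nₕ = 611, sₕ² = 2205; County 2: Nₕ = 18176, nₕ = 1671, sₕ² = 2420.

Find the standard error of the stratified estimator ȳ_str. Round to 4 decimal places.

1.0041

Var(ȳ_str) = Σₕ Wₕ²(1 − fₕ)sₕ²/nₕ with Wₕ = Nₕ/N, N = 21543.
County 1: Wₕ = 0.15629207; term = 0.15629207²·(1 − 0.18146718)·2205/611 = 0.072156814.
County 2: Wₕ = 0.84370793; term = 0.84370793²·(1 − 0.09193442)·2420/1671 = 0.93613912.
Sum = 1.0082959.
SE = √(1.0082959) = 1.0041.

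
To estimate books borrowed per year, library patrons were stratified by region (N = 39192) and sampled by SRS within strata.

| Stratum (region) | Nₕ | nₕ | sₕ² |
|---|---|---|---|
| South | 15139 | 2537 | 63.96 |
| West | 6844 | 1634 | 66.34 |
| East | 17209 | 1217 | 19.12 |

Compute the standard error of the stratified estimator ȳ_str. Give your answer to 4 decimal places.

Var(ȳ_str) = Σₕ Wₕ²(1 − fₕ)sₕ²/nₕ with Wₕ = Nₕ/N, N = 39192.
South: Wₕ = 0.38627781; term = 0.38627781²·(1 − 0.16758042)·63.96/2537 = 0.0031313369.
West: Wₕ = 0.17462747; term = 0.17462747²·(1 − 0.23874927)·66.34/1634 = 9.4248899 × 10^-4.
East: Wₕ = 0.43909471; term = 0.43909471²·(1 − 0.07071881)·19.12/1217 = 0.0028148864.
Sum = 0.0068887123.
SE = √(0.0068887123) = 0.0830.

0.0830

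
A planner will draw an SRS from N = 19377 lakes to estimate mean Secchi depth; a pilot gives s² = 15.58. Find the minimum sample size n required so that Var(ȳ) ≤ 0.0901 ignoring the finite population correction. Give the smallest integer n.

173

Without fpc, n₀ = s²/D = 15.58/0.0901 = 172.9190.
Rounding up, n = 173.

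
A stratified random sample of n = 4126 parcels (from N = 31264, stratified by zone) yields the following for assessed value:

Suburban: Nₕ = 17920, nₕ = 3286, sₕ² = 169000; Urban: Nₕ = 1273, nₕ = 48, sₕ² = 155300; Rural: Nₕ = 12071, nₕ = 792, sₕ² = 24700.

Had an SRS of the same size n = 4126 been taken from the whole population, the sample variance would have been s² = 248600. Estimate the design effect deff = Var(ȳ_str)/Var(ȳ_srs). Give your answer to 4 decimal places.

0.4456

Var(ȳ_str) = Σ Wₕ²(1−fₕ)sₕ²/nₕ with Wₕ = Nₕ/31264:
  Suburban: (17920/31264)²·(1−3286/17920)·169000/3286 = 13.798476
  Urban: (1273/31264)²·(1−48/1273)·155300/48 = 5.1618529
  Rural: (12071/31264)²·(1−792/12071)·24700/792 = 4.3440672
  → Var(ȳ_str) = 23.304396.
Var(ȳ_srs) = (1 − 4126/31264)·248600/4126 = 52.300422.
deff = 23.304396 / 52.300422 = 0.4456.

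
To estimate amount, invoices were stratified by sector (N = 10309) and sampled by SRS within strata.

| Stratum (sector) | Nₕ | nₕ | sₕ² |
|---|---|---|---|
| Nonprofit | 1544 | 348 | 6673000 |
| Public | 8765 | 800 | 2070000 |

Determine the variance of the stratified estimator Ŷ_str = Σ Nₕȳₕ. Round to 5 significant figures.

Var(Ŷ_str) = Σₕ Nₕ²(1 − fₕ)sₕ²/nₕ.
Nonprofit: 1544²·(1 − 348/1544)·6673000/348 = 3.5409546 × 10^10.
Public: 8765²·(1 − 800/8765)·2070000/800 = 1.8064172 × 10^11.
Sum = 2.1605127 × 10^11.

2.1605 × 10^11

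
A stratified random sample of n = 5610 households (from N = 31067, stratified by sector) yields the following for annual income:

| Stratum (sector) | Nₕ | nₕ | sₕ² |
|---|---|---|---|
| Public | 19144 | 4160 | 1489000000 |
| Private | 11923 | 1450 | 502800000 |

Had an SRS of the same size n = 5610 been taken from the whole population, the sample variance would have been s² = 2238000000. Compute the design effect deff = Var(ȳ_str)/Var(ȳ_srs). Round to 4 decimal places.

Var(ȳ_str) = Σ Wₕ²(1−fₕ)sₕ²/nₕ with Wₕ = Nₕ/31067:
  Public: (19144/31067)²·(1−4160/19144)·1489000000/4160 = 106380.78
  Private: (11923/31067)²·(1−1450/11923)·502800000/1450 = 44862.687
  → Var(ȳ_str) = 151243.47.
Var(ȳ_srs) = (1 − 5610/31067)·2238000000/5610 = 326892.63.
deff = 151243.47 / 326892.63 = 0.4627.

0.4627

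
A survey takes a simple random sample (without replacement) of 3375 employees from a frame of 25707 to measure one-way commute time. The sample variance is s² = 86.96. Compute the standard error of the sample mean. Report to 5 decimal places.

0.14961

Under SRS without replacement, Var(ȳ) = (1 − f)·s²/n with f = n/N = 3375/25707 = 0.13128720.
Var(ȳ) = (1 − 0.13128720)·86.96/3375 = 0.86871280·0.025765926 = 0.02238319.
SE(ȳ) = √(0.02238319) = 0.14961.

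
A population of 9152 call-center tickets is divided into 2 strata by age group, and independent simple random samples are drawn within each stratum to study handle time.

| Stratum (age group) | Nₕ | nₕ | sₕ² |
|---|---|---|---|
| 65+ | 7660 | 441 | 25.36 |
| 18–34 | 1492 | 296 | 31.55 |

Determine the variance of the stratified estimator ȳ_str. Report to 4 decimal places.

Var(ȳ_str) = Σₕ Wₕ²(1 − fₕ)sₕ²/nₕ with Wₕ = Nₕ/N, N = 9152.
65+: Wₕ = 0.83697552; term = 0.83697552²·(1 − 0.05757180)·25.36/441 = 0.037965091.
18–34: Wₕ = 0.16302448; term = 0.16302448²·(1 − 0.19839142)·31.55/296 = 0.002270783.
Sum = 0.040235874.

0.0402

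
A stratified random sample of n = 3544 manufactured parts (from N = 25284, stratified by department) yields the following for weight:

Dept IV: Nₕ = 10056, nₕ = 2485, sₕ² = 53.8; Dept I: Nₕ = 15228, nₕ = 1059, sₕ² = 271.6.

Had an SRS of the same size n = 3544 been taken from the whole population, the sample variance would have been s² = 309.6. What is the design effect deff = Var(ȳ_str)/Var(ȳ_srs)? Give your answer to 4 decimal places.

Var(ȳ_str) = Σ Wₕ²(1−fₕ)sₕ²/nₕ with Wₕ = Nₕ/25284:
  Dept IV: (10056/25284)²·(1−2485/10056)·53.8/2485 = 0.0025783557
  Dept I: (15228/25284)²·(1−1059/15228)·271.6/1059 = 0.086561408
  → Var(ȳ_str) = 0.089139764.
Var(ȳ_srs) = (1 − 3544/25284)·309.6/3544 = 0.075114019.
deff = 0.089139764 / 0.075114019 = 1.1867.

1.1867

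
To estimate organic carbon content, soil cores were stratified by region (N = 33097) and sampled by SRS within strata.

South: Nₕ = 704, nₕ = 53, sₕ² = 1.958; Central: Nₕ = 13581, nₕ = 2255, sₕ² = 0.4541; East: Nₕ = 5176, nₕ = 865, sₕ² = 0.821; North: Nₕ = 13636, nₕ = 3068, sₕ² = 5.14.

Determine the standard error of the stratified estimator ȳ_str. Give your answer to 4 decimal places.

Var(ȳ_str) = Σₕ Wₕ²(1 − fₕ)sₕ²/nₕ with Wₕ = Nₕ/N, N = 33097.
South: Wₕ = 0.02127081; term = 0.02127081²·(1 − 0.07528409)·1.958/53 = 1.5456573 × 10^-5.
Central: Wₕ = 0.41033931; term = 0.41033931²·(1 − 0.16604079)·0.4541/2255 = 2.8277174 × 10^-5.
East: Wₕ = 0.15638880; term = 0.15638880²·(1 − 0.16711747)·0.821/865 = 1.9334016 × 10^-5.
North: Wₕ = 0.41200109; term = 0.41200109²·(1 − 0.22499267)·5.14/3068 = 2.2039935 × 10^-4.
Sum = 2.8346711 × 10^-4.
SE = √(2.8346711 × 10^-4) = 0.0168.

0.0168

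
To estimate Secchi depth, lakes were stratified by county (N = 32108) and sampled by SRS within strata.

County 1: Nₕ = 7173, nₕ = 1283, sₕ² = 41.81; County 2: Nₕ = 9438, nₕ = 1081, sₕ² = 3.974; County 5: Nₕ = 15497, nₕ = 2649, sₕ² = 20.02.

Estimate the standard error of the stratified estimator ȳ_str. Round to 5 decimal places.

Var(ȳ_str) = Σₕ Wₕ²(1 − fₕ)sₕ²/nₕ with Wₕ = Nₕ/N, N = 32108.
County 1: Wₕ = 0.22340227; term = 0.22340227²·(1 − 0.17886519)·41.81/1283 = 0.0013354977.
County 2: Wₕ = 0.29394543; term = 0.29394543²·(1 − 0.11453698)·3.974/1081 = 2.8125875 × 10^-4.
County 5: Wₕ = 0.48265230; term = 0.48265230²·(1 − 0.17093631)·20.02/2649 = 0.0014596165.
Sum = 0.003076373.
SE = √(0.003076373) = 0.05547.

0.05547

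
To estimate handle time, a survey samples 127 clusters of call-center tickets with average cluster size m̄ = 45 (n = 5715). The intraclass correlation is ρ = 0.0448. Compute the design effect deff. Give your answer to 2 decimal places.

deff = 1 + (45 − 1)·0.0448 = 1 + 1.9712 = 2.9712.

2.97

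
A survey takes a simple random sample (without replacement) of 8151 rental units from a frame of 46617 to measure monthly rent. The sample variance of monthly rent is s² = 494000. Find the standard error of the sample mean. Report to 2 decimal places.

Under SRS without replacement, Var(ȳ) = (1 − f)·s²/n with f = n/N = 8151/46617 = 0.17485038.
Var(ȳ) = (1 − 0.17485038)·494000/8151 = 0.82514962·60.606061 = 50.009068.
SE(ȳ) = √(50.009068) = 7.07.

7.07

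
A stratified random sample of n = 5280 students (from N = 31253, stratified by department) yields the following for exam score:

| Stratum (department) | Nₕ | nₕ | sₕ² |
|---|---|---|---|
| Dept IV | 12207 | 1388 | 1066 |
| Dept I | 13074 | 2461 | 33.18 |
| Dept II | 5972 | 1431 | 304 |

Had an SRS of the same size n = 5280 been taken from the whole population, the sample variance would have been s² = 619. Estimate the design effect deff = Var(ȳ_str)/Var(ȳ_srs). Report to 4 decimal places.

Var(ȳ_str) = Σ Wₕ²(1−fₕ)sₕ²/nₕ with Wₕ = Nₕ/31253:
  Dept IV: (12207/31253)²·(1−1388/12207)·1066/1388 = 0.10384375
  Dept I: (13074/31253)²·(1−2461/13074)·33.18/2461 = 0.0019152611
  Dept II: (5972/31253)²·(1−1431/5972)·304/1431 = 0.0058982317
  → Var(ȳ_str) = 0.11165724.
Var(ȳ_srs) = (1 − 5280/31253)·619/5280 = 0.09742875.
deff = 0.11165724 / 0.09742875 = 1.1460.

1.1460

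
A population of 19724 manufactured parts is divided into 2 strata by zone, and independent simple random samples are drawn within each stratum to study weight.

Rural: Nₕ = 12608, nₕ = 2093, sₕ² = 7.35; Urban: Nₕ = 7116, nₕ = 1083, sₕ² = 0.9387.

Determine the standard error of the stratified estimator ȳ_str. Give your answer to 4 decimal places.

0.0359

Var(ȳ_str) = Σₕ Wₕ²(1 − fₕ)sₕ²/nₕ with Wₕ = Nₕ/N, N = 19724.
Rural: Wₕ = 0.63922125; term = 0.63922125²·(1 − 0.16600571)·7.35/2093 = 0.0011966953.
Urban: Wₕ = 0.36077875; term = 0.36077875²·(1 − 0.15219224)·0.9387/1083 = 9.5648384 × 10^-5.
Sum = 0.0012923437.
SE = √(0.0012923437) = 0.0359.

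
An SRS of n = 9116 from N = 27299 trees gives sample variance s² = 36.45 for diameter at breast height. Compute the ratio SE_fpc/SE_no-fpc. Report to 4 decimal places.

f = n/N = 9116/27299 = 0.33393165.
SE_no-fpc = √(s²/n) = 0.063233411; SE_fpc = √((1−f)s²/n) = 0.05160669.
Ratio = √(1−f) = 0.81613011.

0.8161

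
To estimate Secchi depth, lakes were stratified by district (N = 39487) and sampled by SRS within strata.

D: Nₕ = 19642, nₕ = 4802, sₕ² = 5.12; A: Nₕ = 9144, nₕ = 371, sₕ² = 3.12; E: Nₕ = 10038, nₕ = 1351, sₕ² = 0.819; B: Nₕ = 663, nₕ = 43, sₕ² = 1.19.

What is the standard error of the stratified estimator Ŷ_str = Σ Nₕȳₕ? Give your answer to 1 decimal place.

1024.5

Var(Ŷ_str) = Σₕ Nₕ²(1 − fₕ)sₕ²/nₕ.
D: 19642²·(1 − 4802/19642)·5.12/4802 = 310790.27.
A: 9144²·(1 − 371/9144)·3.12/371 = 674629.04.
E: 10038²·(1 − 1351/10038)·0.819/1351 = 52862.24.
B: 663²·(1 − 43/663)·1.19/43 = 11375.847.
Sum = 1.0496574 × 10^6.
SE = √(1.0496574 × 10^6) = 1024.5.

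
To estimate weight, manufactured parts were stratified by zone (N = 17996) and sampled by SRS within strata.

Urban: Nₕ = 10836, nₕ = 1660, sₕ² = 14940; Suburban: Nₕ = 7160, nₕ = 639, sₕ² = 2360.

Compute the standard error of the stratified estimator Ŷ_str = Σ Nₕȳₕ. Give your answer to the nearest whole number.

32670

Var(Ŷ_str) = Σₕ Nₕ²(1 − fₕ)sₕ²/nₕ.
Urban: 10836²·(1 − 1660/10836)·14940/1660 = 8.9488022 × 10^8.
Suburban: 7160²·(1 − 639/7160)·2360/639 = 1.7244014 × 10^8.
Sum = 1.0673204 × 10^9.
SE = √(1.0673204 × 10^9) = 32670.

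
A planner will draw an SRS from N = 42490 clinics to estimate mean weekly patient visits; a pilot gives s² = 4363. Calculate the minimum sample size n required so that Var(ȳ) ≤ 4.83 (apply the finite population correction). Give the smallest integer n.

885

Without fpc, n₀ = s²/D = 4363/4.83 = 903.3126.
With fpc, (1 − n/N)·s²/n ≤ D requires n ≥ n₀/(1 + n₀/N) = 903.3126/(1 + 903.3126/42490) = 884.5085.
Rounding up, n = 885.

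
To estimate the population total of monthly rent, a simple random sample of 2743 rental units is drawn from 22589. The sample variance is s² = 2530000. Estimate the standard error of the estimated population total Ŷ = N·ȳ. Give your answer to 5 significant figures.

Var(Ŷ) = N²·Var(ȳ) = N²·(1 − n/N)·s²/n.
f = 2743/22589 = 0.12143078; Var(ȳ) = 0.87856922·2530000/2743 = 810.34638.
Var(Ŷ) = 22589² · 810.34638 = 4.1348971 × 10^11.
SE(Ŷ) = √(4.1348971 × 10^11) = 643030.

643030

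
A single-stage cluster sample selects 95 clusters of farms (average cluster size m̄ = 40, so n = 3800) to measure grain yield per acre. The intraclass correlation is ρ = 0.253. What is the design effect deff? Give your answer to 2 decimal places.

10.87

deff = 1 + (40 − 1)·0.253 = 1 + 9.867 = 10.867.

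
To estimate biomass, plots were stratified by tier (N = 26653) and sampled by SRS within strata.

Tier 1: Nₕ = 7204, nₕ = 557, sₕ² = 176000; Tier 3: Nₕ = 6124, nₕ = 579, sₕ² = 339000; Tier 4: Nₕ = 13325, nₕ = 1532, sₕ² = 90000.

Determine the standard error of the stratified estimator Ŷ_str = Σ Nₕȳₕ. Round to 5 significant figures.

210340

Var(Ŷ_str) = Σₕ Nₕ²(1 − fₕ)sₕ²/nₕ.
Tier 1: 7204²·(1 − 557/7204)·176000/557 = 1.5130625 × 10^10.
Tier 3: 6124²·(1 − 579/6124)·339000/579 = 1.9881899 × 10^10.
Tier 4: 13325²·(1 − 1532/13325)·90000/1532 = 9.2315635 × 10^9.
Sum = 4.4244088 × 10^10.
SE = √(4.4244088 × 10^10) = 210340.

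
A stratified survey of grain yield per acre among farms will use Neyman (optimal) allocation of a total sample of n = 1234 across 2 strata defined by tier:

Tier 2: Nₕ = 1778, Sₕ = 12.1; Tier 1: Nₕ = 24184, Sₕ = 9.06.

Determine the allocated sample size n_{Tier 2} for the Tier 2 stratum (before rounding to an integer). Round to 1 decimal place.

Neyman allocation: nₕ = n·NₕSₕ / Σⱼ NⱼSⱼ.
Σ NⱼSⱼ = 1778·12.1 + 24184·9.06 = 240620.84.
n_{Tier 2} = 1234·1778·12.1 / 240620.84 = 110.3.

110.3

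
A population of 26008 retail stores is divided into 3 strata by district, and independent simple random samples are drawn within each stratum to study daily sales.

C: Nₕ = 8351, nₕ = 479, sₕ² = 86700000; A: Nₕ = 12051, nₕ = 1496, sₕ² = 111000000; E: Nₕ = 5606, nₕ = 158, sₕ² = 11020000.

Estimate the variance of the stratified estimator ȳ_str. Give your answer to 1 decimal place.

34693.0

Var(ȳ_str) = Σₕ Wₕ²(1 − fₕ)sₕ²/nₕ with Wₕ = Nₕ/N, N = 26008.
C: Wₕ = 0.32109351; term = 0.32109351²·(1 − 0.05735840)·86700000/479 = 17591.11.
A: Wₕ = 0.46335743; term = 0.46335743²·(1 − 0.12413908)·111000000/1496 = 13952.717.
E: Wₕ = 0.21554906; term = 0.21554906²·(1 − 0.02818409)·11020000/158 = 3149.2039.
Sum = 34693.031.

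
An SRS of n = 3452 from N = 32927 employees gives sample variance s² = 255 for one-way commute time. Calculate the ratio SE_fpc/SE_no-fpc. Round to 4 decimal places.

f = n/N = 3452/32927 = 0.10483797.
SE_no-fpc = √(s²/n) = 0.27179077; SE_fpc = √((1−f)s²/n) = 0.2571494.
Ratio = √(1−f) = 0.94613003.

0.9461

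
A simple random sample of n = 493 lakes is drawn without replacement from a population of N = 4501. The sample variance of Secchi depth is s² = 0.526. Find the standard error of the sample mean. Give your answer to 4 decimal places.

0.0308

Under SRS without replacement, Var(ȳ) = (1 − f)·s²/n with f = n/N = 493/4501 = 0.10953122.
Var(ȳ) = (1 − 0.10953122)·0.526/493 = 0.89046878·0.0010669371 = 9.500742 × 10^-4.
SE(ȳ) = √(9.500742 × 10^-4) = 0.0308.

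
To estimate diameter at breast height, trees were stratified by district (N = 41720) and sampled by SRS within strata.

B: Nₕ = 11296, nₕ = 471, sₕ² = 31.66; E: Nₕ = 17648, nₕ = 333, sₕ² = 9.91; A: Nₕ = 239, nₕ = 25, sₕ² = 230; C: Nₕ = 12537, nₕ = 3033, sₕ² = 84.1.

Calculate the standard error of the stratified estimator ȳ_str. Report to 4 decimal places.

Var(ȳ_str) = Σₕ Wₕ²(1 − fₕ)sₕ²/nₕ with Wₕ = Nₕ/N, N = 41720.
B: Wₕ = 0.27075743; term = 0.27075743²·(1 − 0.04169618)·31.66/471 = 0.0047223046.
E: Wₕ = 0.42301055; term = 0.42301055²·(1 − 0.01886899)·9.91/333 = 0.0052246694.
A: Wₕ = 0.00572867; term = 0.00572867²·(1 − 0.10460251)·230/25 = 2.7034037 × 10^-4.
C: Wₕ = 0.30050336; term = 0.30050336²·(1 − 0.24192391)·84.1/3033 = 0.0018981697.
Sum = 0.012115484.
SE = √(0.012115484) = 0.1101.

0.1101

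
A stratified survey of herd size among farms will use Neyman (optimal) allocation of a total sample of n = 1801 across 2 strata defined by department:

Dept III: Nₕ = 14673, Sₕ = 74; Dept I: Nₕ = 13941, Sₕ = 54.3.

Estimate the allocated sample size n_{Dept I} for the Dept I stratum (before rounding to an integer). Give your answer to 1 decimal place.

739.8

Neyman allocation: nₕ = n·NₕSₕ / Σⱼ NⱼSⱼ.
Σ NⱼSⱼ = 14673·74 + 13941·54.3 = 1.8427983 × 10^6.
n_{Dept I} = 1801·13941·54.3 / (1.8427983 × 10^6) = 739.8.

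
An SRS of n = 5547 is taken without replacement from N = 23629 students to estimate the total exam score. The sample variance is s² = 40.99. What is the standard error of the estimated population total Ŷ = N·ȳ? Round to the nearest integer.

Var(Ŷ) = N²·Var(ȳ) = N²·(1 − n/N)·s²/n.
f = 5547/23629 = 0.23475390; Var(ȳ) = 0.76524610·40.99/5547 = 0.0056548472.
Var(Ŷ) = 23629² · 0.0056548472 = 3.1572688 × 10^6.
SE(Ŷ) = √(3.1572688 × 10^6) = 1777.

1777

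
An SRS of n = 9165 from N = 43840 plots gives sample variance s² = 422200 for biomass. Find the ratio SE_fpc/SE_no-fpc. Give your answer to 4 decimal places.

0.8894

f = n/N = 9165/43840 = 0.20905566.
SE_no-fpc = √(s²/n) = 6.7872349; SE_fpc = √((1−f)s²/n) = 6.0362309.
Ratio = √(1−f) = 0.88935052.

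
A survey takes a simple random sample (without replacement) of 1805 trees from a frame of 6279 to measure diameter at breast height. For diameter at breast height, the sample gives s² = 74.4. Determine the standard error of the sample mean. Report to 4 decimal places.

0.1714

Under SRS without replacement, Var(ȳ) = (1 − f)·s²/n with f = n/N = 1805/6279 = 0.28746616.
Var(ȳ) = (1 − 0.28746616)·74.4/1805 = 0.71253384·0.041218837 = 0.029369816.
SE(ȳ) = √(0.029369816) = 0.1714.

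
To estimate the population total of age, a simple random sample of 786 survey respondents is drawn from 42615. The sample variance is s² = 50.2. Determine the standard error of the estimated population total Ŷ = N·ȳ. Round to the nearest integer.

10670

Var(Ŷ) = N²·Var(ȳ) = N²·(1 − n/N)·s²/n.
f = 786/42615 = 0.01844421; Var(ȳ) = 0.98155579·50.2/786 = 0.062689696.
Var(Ŷ) = 42615² · 0.062689696 = 1.1384688 × 10^8.
SE(Ŷ) = √(1.1384688 × 10^8) = 10670.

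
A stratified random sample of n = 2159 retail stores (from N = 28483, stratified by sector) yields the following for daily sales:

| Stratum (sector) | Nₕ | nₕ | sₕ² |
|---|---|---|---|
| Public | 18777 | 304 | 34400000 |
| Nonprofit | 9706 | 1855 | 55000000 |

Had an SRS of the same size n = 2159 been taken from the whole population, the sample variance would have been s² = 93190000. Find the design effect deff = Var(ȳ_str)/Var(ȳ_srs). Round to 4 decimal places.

1.2826

Var(ȳ_str) = Σ Wₕ²(1−fₕ)sₕ²/nₕ with Wₕ = Nₕ/28483:
  Public: (18777/28483)²·(1−304/18777)·34400000/304 = 48381.245
  Nonprofit: (9706/28483)²·(1−1855/9706)·55000000/1855 = 2784.9191
  → Var(ȳ_str) = 51166.164.
Var(ȳ_srs) = (1 − 2159/28483)·93190000/2159 = 39891.725.
deff = 51166.164 / 39891.725 = 1.2826.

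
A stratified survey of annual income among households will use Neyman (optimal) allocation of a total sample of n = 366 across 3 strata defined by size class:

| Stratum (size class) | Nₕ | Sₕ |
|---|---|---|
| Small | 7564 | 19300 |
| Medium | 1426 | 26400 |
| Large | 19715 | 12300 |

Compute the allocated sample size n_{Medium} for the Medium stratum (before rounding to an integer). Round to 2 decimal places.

32.33

Neyman allocation: nₕ = n·NₕSₕ / Σⱼ NⱼSⱼ.
Σ NⱼSⱼ = 7564·19300 + 1426·26400 + 19715·12300 = 4.261261 × 10^8.
n_{Medium} = 366·1426·26400 / (4.261261 × 10^8) = 32.33.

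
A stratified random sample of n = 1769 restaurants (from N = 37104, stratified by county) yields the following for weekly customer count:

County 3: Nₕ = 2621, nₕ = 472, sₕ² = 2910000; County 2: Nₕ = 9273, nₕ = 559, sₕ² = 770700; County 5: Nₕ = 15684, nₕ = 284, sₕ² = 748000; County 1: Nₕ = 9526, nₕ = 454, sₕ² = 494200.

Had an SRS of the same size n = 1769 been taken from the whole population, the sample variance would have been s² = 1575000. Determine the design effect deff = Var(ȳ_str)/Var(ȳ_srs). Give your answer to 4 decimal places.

0.7508

Var(ȳ_str) = Σ Wₕ²(1−fₕ)sₕ²/nₕ with Wₕ = Nₕ/37104:
  County 3: (2621/37104)²·(1−472/2621)·2910000/472 = 25.223942
  County 2: (9273/37104)²·(1−559/9273)·770700/559 = 80.922614
  County 5: (15684/37104)²·(1−284/15684)·748000/284 = 462.08232
  County 1: (9526/37104)²·(1−454/9526)·494200/454 = 68.331199
  → Var(ȳ_str) = 636.56008.
Var(ȳ_srs) = (1 − 1769/37104)·1575000/1769 = 847.88527.
deff = 636.56008 / 847.88527 = 0.7508.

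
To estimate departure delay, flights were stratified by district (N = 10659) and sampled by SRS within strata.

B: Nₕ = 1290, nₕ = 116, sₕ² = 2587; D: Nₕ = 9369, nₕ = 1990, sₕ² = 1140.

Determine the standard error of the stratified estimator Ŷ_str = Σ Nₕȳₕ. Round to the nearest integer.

8566

Var(Ŷ_str) = Σₕ Nₕ²(1 − fₕ)sₕ²/nₕ.
B: 1290²·(1 − 116/1290)·2587/116 = 3.3775069 × 10^7.
D: 9369²·(1 − 1990/9369)·1140/1990 = 3.9604317 × 10^7.
Sum = 7.3379386 × 10^7.
SE = √(7.3379386 × 10^7) = 8566.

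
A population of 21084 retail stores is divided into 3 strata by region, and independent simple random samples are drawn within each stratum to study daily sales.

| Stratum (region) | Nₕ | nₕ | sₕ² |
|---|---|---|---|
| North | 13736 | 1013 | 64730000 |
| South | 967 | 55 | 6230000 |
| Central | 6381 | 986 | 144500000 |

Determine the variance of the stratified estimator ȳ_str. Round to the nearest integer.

Var(ȳ_str) = Σₕ Wₕ²(1 − fₕ)sₕ²/nₕ with Wₕ = Nₕ/N, N = 21084.
North: Wₕ = 0.65148928; term = 0.65148928²·(1 − 0.07374782)·64730000/1013 = 25121.175.
South: Wₕ = 0.04586416; term = 0.04586416²·(1 − 0.05687694)·6230000/55 = 224.71945.
Central: Wₕ = 0.30264656; term = 0.30264656²·(1 − 0.15452123)·144500000/986 = 11349.196.
Sum = 36695.09.

36695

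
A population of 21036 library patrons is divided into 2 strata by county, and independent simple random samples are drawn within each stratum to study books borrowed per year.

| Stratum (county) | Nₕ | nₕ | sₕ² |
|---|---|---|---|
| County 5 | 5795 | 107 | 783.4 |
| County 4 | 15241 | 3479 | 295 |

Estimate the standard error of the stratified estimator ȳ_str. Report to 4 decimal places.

0.7614

Var(ȳ_str) = Σₕ Wₕ²(1 − fₕ)sₕ²/nₕ with Wₕ = Nₕ/N, N = 21036.
County 5: Wₕ = 0.27548013; term = 0.27548013²·(1 − 0.01846419)·783.4/107 = 0.54536403.
County 4: Wₕ = 0.72451987; term = 0.72451987²·(1 − 0.22826586)·295/3479 = 0.034350724.
Sum = 0.57971475.
SE = √(0.57971475) = 0.7614.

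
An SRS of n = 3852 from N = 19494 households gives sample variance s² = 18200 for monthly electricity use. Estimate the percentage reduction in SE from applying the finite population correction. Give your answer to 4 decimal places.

10.4232

f = n/N = 3852/19494 = 0.19759926.
SE_no-fpc = √(s²/n) = 2.1736647; SE_fpc = √((1−f)s²/n) = 1.9470998.
Ratio = √(1−f) = 0.89576824. Reduction = 100·(1 − 0.89576824) = 10.4232%.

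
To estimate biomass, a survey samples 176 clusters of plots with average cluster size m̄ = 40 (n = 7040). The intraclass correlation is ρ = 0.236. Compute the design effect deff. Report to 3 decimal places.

10.204

deff = 1 + (40 − 1)·0.236 = 1 + 9.204 = 10.204.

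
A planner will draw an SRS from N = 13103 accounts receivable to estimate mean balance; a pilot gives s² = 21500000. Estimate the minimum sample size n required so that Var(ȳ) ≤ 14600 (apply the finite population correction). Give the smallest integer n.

Without fpc, n₀ = s²/D = 21500000/14600 = 1472.6027.
With fpc, (1 − n/N)·s²/n ≤ D requires n ≥ n₀/(1 + n₀/N) = 1472.6027/(1 + 1472.6027/13103) = 1323.8227.
Rounding up, n = 1324.

1324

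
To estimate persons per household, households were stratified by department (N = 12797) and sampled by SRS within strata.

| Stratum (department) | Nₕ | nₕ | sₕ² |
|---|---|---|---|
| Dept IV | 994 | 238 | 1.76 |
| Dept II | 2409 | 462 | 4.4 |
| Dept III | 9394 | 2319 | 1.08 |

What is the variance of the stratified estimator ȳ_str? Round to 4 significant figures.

Var(ȳ_str) = Σₕ Wₕ²(1 − fₕ)sₕ²/nₕ with Wₕ = Nₕ/N, N = 12797.
Dept IV: Wₕ = 0.07767445; term = 0.07767445²·(1 − 0.23943662)·1.76/238 = 3.3933414 × 10^-5.
Dept II: Wₕ = 0.18824725; term = 0.18824725²·(1 − 0.19178082)·4.4/462 = 2.7277032 × 10^-4.
Dept III: Wₕ = 0.73407830; term = 0.73407830²·(1 − 0.24685970)·1.08/2319 = 1.8900951 × 10^-4.
Sum = 4.9571324 × 10^-4.

4.957 × 10^-4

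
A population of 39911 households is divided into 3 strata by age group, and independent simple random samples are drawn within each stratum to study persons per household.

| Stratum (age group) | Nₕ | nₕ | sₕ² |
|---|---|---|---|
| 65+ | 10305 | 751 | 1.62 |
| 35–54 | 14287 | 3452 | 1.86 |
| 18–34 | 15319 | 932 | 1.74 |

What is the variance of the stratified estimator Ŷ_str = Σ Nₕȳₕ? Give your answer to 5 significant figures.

707250

Var(Ŷ_str) = Σₕ Nₕ²(1 − fₕ)sₕ²/nₕ.
65+: 10305²·(1 − 751/10305)·1.62/751 = 212377.41.
35–54: 14287²·(1 − 3452/14287)·1.86/3452 = 83408.847.
18–34: 15319²·(1 − 932/15319)·1.74/932 = 411466.04.
Sum = 707252.3.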